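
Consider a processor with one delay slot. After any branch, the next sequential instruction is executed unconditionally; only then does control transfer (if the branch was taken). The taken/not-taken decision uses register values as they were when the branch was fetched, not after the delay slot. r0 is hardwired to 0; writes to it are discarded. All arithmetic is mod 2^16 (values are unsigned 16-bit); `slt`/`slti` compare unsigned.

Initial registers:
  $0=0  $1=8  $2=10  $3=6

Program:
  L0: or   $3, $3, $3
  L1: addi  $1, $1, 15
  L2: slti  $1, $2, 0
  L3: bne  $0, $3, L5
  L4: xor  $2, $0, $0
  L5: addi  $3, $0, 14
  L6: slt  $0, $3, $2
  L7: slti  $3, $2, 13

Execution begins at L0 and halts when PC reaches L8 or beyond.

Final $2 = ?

0

  step pc=0: or   $3, $3, $3  regs=(0,8,10,6)
  step pc=1: addi  $1, $1, 15  regs=(0,23,10,6)
  step pc=2: slti  $1, $2, 0  regs=(0,0,10,6)
  step pc=3: bne  $0, $3, L5  cond=T  regs=(0,0,10,6)
  step pc=4: xor  $2, $0, $0  regs=(0,0,0,6)
  step pc=5: addi  $3, $0, 14  regs=(0,0,0,14)
  step pc=6: slt  $0, $3, $2  regs=(0,0,0,14)
  step pc=7: slti  $3, $2, 13  regs=(0,0,0,1)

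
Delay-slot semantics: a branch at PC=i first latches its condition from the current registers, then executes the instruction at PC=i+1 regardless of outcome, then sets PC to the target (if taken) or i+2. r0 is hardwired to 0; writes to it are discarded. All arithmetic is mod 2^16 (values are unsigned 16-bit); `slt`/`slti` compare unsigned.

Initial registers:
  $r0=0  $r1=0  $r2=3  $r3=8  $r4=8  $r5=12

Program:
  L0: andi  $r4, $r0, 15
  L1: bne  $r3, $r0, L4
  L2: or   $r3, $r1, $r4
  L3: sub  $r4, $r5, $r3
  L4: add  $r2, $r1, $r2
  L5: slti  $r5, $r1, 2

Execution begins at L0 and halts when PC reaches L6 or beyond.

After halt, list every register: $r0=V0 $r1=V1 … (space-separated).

$r0=0 $r1=0 $r2=3 $r3=0 $r4=0 $r5=1

PC=0  andi  $r4, $r0, 15     | $r0=0 $r1=0 $r2=3 $r3=8 $r4=0 $r5=12
PC=1  bne  $r3, $r0, L4      | $r0=0 $r1=0 $r2=3 $r3=8 $r4=0 $r5=12  [TAKEN]
PC=2  or   $r3, $r1, $r4     | $r0=0 $r1=0 $r2=3 $r3=0 $r4=0 $r5=12
PC=4  add  $r2, $r1, $r2     | $r0=0 $r1=0 $r2=3 $r3=0 $r4=0 $r5=12
PC=5  slti  $r5, $r1, 2      | $r0=0 $r1=0 $r2=3 $r3=0 $r4=0 $r5=1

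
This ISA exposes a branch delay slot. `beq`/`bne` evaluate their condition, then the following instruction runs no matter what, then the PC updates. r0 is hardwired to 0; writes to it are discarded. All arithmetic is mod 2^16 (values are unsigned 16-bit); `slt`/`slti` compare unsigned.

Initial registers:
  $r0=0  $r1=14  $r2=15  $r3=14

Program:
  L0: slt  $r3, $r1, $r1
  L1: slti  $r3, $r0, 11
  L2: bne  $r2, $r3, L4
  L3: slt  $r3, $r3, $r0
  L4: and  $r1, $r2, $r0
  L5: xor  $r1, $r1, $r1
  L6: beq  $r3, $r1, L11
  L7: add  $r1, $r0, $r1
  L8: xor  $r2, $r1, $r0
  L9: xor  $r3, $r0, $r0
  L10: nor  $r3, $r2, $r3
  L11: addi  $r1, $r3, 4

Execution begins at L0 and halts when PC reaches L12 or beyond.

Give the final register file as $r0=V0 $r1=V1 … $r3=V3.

$r0=0 $r1=4 $r2=15 $r3=0

#0 slt  $r3, $r1, $r1 ; 0/14/15/0
#1 slti  $r3, $r0, 11 ; 0/14/15/1
#2 bne  $r2, $r3, L4 ; 0/14/15/1 ; →target
#3 slt  $r3, $r3, $r0 ; 0/14/15/0
#4 and  $r1, $r2, $r0 ; 0/0/15/0
#5 xor  $r1, $r1, $r1 ; 0/0/15/0
#6 beq  $r3, $r1, L11 ; 0/0/15/0 ; →target
#7 add  $r1, $r0, $r1 ; 0/0/15/0
#11 addi  $r1, $r3, 4 ; 0/4/15/0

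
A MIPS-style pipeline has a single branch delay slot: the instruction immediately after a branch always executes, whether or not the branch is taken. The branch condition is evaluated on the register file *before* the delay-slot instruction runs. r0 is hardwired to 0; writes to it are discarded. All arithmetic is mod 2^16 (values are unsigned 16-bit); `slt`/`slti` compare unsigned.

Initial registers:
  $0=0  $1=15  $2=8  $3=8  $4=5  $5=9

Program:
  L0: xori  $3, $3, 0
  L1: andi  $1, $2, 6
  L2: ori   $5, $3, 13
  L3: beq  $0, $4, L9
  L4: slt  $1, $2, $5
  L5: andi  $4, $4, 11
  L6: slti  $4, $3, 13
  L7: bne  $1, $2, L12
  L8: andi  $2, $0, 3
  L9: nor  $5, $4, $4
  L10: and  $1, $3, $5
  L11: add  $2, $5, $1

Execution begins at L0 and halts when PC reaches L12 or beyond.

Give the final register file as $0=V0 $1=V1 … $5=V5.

#0 xori  $3, $3, 0 ; 0/15/8/8/5/9
#1 andi  $1, $2, 6 ; 0/0/8/8/5/9
#2 ori   $5, $3, 13 ; 0/0/8/8/5/13
#3 beq  $0, $4, L9 ; 0/0/8/8/5/13 ; →fallthru
#4 slt  $1, $2, $5 ; 0/1/8/8/5/13
#5 andi  $4, $4, 11 ; 0/1/8/8/1/13
#6 slti  $4, $3, 13 ; 0/1/8/8/1/13
#7 bne  $1, $2, L12 ; 0/1/8/8/1/13 ; →target
#8 andi  $2, $0, 3 ; 0/1/0/8/1/13

$0=0 $1=1 $2=0 $3=8 $4=1 $5=13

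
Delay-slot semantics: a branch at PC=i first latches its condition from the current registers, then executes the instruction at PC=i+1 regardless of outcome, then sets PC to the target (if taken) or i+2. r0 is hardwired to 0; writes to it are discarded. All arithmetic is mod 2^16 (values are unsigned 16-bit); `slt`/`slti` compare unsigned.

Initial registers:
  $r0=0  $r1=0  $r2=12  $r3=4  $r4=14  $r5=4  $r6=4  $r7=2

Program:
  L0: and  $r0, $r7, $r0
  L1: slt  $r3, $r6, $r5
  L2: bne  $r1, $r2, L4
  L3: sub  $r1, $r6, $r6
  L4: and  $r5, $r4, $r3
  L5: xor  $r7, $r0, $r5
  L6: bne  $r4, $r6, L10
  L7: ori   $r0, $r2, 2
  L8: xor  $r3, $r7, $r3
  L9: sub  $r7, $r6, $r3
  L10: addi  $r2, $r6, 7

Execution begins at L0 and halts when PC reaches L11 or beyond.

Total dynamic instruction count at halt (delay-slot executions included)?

9

[0] and  $r0, $r7, $r0  →  {$r0:0, $r1:0, $r2:12, $r3:4, $r4:14, $r5:4, $r6:4, $r7:2}
[1] slt  $r3, $r6, $r5  →  {$r0:0, $r1:0, $r2:12, $r3:0, $r4:14, $r5:4, $r6:4, $r7:2}
[2] bne  $r1, $r2, L4  →  {$r0:0, $r1:0, $r2:12, $r3:0, $r4:14, $r5:4, $r6:4, $r7:2}  ⟨branch taken⟩
[3] sub  $r1, $r6, $r6  →  {$r0:0, $r1:0, $r2:12, $r3:0, $r4:14, $r5:4, $r6:4, $r7:2}
[4] and  $r5, $r4, $r3  →  {$r0:0, $r1:0, $r2:12, $r3:0, $r4:14, $r5:0, $r6:4, $r7:2}
[5] xor  $r7, $r0, $r5  →  {$r0:0, $r1:0, $r2:12, $r3:0, $r4:14, $r5:0, $r6:4, $r7:0}
[6] bne  $r4, $r6, L10  →  {$r0:0, $r1:0, $r2:12, $r3:0, $r4:14, $r5:0, $r6:4, $r7:0}  ⟨branch taken⟩
[7] ori   $r0, $r2, 2  →  {$r0:0, $r1:0, $r2:12, $r3:0, $r4:14, $r5:0, $r6:4, $r7:0}
[10] addi  $r2, $r6, 7  →  {$r0:0, $r1:0, $r2:11, $r3:0, $r4:14, $r5:0, $r6:4, $r7:0}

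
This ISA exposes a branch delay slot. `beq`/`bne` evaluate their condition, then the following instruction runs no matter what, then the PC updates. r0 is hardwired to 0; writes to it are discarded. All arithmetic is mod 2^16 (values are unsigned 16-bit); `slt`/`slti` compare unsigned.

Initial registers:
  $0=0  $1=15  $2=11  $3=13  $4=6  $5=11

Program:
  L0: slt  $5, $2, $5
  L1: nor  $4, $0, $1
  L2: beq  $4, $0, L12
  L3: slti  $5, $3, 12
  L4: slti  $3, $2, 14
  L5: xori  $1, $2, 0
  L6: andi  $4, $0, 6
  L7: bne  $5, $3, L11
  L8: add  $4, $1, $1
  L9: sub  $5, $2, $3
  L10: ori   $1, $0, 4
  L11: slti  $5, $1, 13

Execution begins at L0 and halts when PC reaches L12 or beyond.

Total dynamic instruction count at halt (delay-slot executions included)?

10

[0] slt  $5, $2, $5  →  {$0:0, $1:15, $2:11, $3:13, $4:6, $5:0}
[1] nor  $4, $0, $1  →  {$0:0, $1:15, $2:11, $3:13, $4:65520, $5:0}
[2] beq  $4, $0, L12  →  {$0:0, $1:15, $2:11, $3:13, $4:65520, $5:0}  ⟨branch fallthrough⟩
[3] slti  $5, $3, 12  →  {$0:0, $1:15, $2:11, $3:13, $4:65520, $5:0}
[4] slti  $3, $2, 14  →  {$0:0, $1:15, $2:11, $3:1, $4:65520, $5:0}
[5] xori  $1, $2, 0  →  {$0:0, $1:11, $2:11, $3:1, $4:65520, $5:0}
[6] andi  $4, $0, 6  →  {$0:0, $1:11, $2:11, $3:1, $4:0, $5:0}
[7] bne  $5, $3, L11  →  {$0:0, $1:11, $2:11, $3:1, $4:0, $5:0}  ⟨branch taken⟩
[8] add  $4, $1, $1  →  {$0:0, $1:11, $2:11, $3:1, $4:22, $5:0}
[11] slti  $5, $1, 13  →  {$0:0, $1:11, $2:11, $3:1, $4:22, $5:1}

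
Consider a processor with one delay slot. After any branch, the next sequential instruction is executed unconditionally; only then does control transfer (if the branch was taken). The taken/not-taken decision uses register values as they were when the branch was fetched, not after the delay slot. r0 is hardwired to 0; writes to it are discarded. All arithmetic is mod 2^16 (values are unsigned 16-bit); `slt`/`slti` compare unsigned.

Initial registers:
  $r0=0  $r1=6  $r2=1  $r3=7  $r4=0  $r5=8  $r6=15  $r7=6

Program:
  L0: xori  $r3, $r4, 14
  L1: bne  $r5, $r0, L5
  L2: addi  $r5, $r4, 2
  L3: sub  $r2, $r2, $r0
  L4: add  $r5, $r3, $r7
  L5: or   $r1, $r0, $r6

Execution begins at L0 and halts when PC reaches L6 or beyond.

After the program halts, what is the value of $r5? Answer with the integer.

2

  step pc=0: xori  $r3, $r4, 14  regs=(0,6,1,14,0,8,15,6)
  step pc=1: bne  $r5, $r0, L5  cond=T  regs=(0,6,1,14,0,8,15,6)
  step pc=2: addi  $r5, $r4, 2  regs=(0,6,1,14,0,2,15,6)
  step pc=5: or   $r1, $r0, $r6  regs=(0,15,1,14,0,2,15,6)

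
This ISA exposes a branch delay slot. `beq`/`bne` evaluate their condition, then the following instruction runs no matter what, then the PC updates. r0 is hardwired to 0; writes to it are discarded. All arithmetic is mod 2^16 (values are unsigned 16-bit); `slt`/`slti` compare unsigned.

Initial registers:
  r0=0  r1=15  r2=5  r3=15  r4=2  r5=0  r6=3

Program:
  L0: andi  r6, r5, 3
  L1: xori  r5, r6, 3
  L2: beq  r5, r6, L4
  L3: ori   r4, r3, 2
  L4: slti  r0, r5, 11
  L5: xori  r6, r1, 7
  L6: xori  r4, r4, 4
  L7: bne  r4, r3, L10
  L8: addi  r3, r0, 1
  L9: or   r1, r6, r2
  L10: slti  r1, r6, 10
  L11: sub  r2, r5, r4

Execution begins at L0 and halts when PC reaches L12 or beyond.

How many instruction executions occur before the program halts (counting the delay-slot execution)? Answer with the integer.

11

[0] andi  r6, r5, 3  →  {r0:0, r1:15, r2:5, r3:15, r4:2, r5:0, r6:0}
[1] xori  r5, r6, 3  →  {r0:0, r1:15, r2:5, r3:15, r4:2, r5:3, r6:0}
[2] beq  r5, r6, L4  →  {r0:0, r1:15, r2:5, r3:15, r4:2, r5:3, r6:0}  ⟨branch fallthrough⟩
[3] ori   r4, r3, 2  →  {r0:0, r1:15, r2:5, r3:15, r4:15, r5:3, r6:0}
[4] slti  r0, r5, 11  →  {r0:0, r1:15, r2:5, r3:15, r4:15, r5:3, r6:0}
[5] xori  r6, r1, 7  →  {r0:0, r1:15, r2:5, r3:15, r4:15, r5:3, r6:8}
[6] xori  r4, r4, 4  →  {r0:0, r1:15, r2:5, r3:15, r4:11, r5:3, r6:8}
[7] bne  r4, r3, L10  →  {r0:0, r1:15, r2:5, r3:15, r4:11, r5:3, r6:8}  ⟨branch taken⟩
[8] addi  r3, r0, 1  →  {r0:0, r1:15, r2:5, r3:1, r4:11, r5:3, r6:8}
[10] slti  r1, r6, 10  →  {r0:0, r1:1, r2:5, r3:1, r4:11, r5:3, r6:8}
[11] sub  r2, r5, r4  →  {r0:0, r1:1, r2:65528, r3:1, r4:11, r5:3, r6:8}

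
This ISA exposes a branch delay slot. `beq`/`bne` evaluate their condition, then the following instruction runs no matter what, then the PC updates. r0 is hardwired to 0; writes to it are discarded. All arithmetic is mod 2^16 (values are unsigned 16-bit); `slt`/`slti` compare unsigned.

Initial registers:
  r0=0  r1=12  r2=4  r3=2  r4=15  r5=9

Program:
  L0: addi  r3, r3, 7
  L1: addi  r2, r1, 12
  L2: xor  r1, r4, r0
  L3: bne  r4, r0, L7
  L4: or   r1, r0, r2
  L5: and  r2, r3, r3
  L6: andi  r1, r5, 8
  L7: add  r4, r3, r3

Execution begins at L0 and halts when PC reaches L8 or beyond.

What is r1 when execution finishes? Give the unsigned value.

24

#0 addi  r3, r3, 7 ; 0/12/4/9/15/9
#1 addi  r2, r1, 12 ; 0/12/24/9/15/9
#2 xor  r1, r4, r0 ; 0/15/24/9/15/9
#3 bne  r4, r0, L7 ; 0/15/24/9/15/9 ; →target
#4 or   r1, r0, r2 ; 0/24/24/9/15/9
#7 add  r4, r3, r3 ; 0/24/24/9/18/9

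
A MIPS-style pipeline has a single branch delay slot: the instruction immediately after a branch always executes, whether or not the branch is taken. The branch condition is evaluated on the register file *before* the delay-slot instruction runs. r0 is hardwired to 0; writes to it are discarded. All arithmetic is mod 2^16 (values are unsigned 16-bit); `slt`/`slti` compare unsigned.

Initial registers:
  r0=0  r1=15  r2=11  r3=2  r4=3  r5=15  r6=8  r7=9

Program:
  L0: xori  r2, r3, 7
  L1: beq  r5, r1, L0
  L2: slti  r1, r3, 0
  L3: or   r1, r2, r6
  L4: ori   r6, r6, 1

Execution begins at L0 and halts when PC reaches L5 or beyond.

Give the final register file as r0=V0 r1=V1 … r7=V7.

#0 xori  r2, r3, 7 ; 0/15/5/2/3/15/8/9
#1 beq  r5, r1, L0 ; 0/15/5/2/3/15/8/9 ; →target
#2 slti  r1, r3, 0 ; 0/0/5/2/3/15/8/9
#0 xori  r2, r3, 7 ; 0/0/5/2/3/15/8/9
#1 beq  r5, r1, L0 ; 0/0/5/2/3/15/8/9 ; →fallthru
#2 slti  r1, r3, 0 ; 0/0/5/2/3/15/8/9
#3 or   r1, r2, r6 ; 0/13/5/2/3/15/8/9
#4 ori   r6, r6, 1 ; 0/13/5/2/3/15/9/9

r0=0 r1=13 r2=5 r3=2 r4=3 r5=15 r6=9 r7=9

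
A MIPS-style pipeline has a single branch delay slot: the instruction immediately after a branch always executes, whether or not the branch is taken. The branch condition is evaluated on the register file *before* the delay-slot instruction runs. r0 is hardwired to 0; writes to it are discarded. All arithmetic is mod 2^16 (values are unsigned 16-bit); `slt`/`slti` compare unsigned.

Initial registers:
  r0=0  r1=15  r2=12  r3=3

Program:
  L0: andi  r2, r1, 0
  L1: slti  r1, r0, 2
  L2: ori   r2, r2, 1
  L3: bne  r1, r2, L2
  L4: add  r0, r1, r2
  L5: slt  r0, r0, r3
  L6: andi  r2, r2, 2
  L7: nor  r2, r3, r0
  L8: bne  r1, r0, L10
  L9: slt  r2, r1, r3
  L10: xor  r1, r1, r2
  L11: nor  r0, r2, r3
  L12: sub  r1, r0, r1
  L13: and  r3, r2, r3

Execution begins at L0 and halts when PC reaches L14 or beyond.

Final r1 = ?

#0 andi  r2, r1, 0 ; 0/15/0/3
#1 slti  r1, r0, 2 ; 0/1/0/3
#2 ori   r2, r2, 1 ; 0/1/1/3
#3 bne  r1, r2, L2 ; 0/1/1/3 ; →fallthru
#4 add  r0, r1, r2 ; 0/1/1/3
#5 slt  r0, r0, r3 ; 0/1/1/3
#6 andi  r2, r2, 2 ; 0/1/0/3
#7 nor  r2, r3, r0 ; 0/1/65532/3
#8 bne  r1, r0, L10 ; 0/1/65532/3 ; →target
#9 slt  r2, r1, r3 ; 0/1/1/3
#10 xor  r1, r1, r2 ; 0/0/1/3
#11 nor  r0, r2, r3 ; 0/0/1/3
#12 sub  r1, r0, r1 ; 0/0/1/3
#13 and  r3, r2, r3 ; 0/0/1/1

0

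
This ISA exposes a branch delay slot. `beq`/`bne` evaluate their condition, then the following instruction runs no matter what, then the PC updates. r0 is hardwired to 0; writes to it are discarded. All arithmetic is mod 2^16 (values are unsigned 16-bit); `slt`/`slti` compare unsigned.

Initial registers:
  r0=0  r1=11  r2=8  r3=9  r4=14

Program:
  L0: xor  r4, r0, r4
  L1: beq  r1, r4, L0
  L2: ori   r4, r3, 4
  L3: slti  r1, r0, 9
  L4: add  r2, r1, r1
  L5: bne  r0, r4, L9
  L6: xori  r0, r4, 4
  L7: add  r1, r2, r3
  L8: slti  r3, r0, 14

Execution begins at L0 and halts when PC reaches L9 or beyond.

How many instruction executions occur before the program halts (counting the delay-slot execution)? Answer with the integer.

7

  step pc=0: xor  r4, r0, r4  regs=(0,11,8,9,14)
  step pc=1: beq  r1, r4, L0  cond=F  regs=(0,11,8,9,14)
  step pc=2: ori   r4, r3, 4  regs=(0,11,8,9,13)
  step pc=3: slti  r1, r0, 9  regs=(0,1,8,9,13)
  step pc=4: add  r2, r1, r1  regs=(0,1,2,9,13)
  step pc=5: bne  r0, r4, L9  cond=T  regs=(0,1,2,9,13)
  step pc=6: xori  r0, r4, 4  regs=(0,1,2,9,13)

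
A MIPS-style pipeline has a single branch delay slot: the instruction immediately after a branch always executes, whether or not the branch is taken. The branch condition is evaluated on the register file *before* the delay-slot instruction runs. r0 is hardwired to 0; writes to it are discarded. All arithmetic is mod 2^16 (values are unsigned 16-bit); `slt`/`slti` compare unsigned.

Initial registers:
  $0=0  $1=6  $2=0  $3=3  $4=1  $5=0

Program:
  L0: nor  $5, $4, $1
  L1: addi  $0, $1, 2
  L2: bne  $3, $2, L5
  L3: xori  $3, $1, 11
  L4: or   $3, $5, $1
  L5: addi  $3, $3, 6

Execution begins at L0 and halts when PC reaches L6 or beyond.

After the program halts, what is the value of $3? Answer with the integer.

  step pc=0: nor  $5, $4, $1  regs=(0,6,0,3,1,65528)
  step pc=1: addi  $0, $1, 2  regs=(0,6,0,3,1,65528)
  step pc=2: bne  $3, $2, L5  cond=T  regs=(0,6,0,3,1,65528)
  step pc=3: xori  $3, $1, 11  regs=(0,6,0,13,1,65528)
  step pc=5: addi  $3, $3, 6  regs=(0,6,0,19,1,65528)

19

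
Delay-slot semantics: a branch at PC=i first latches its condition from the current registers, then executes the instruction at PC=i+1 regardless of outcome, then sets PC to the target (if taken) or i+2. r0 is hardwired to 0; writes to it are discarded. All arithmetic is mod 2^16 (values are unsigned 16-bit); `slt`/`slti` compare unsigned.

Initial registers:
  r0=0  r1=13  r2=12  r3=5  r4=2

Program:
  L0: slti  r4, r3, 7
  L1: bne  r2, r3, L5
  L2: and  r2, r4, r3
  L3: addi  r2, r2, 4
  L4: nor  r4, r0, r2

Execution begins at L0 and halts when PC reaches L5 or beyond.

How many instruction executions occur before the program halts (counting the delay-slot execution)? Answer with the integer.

  step pc=0: slti  r4, r3, 7  regs=(0,13,12,5,1)
  step pc=1: bne  r2, r3, L5  cond=T  regs=(0,13,12,5,1)
  step pc=2: and  r2, r4, r3  regs=(0,13,1,5,1)

3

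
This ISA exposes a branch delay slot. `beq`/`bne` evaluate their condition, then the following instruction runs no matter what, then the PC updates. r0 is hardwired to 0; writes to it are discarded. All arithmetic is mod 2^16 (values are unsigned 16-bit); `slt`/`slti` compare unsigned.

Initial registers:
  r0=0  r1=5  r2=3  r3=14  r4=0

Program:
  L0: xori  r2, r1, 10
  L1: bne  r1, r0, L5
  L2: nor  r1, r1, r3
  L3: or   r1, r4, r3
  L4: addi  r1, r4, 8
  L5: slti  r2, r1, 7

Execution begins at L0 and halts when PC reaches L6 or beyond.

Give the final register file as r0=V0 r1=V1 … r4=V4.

[0] xori  r2, r1, 10  →  {r0:0, r1:5, r2:15, r3:14, r4:0}
[1] bne  r1, r0, L5  →  {r0:0, r1:5, r2:15, r3:14, r4:0}  ⟨branch taken⟩
[2] nor  r1, r1, r3  →  {r0:0, r1:65520, r2:15, r3:14, r4:0}
[5] slti  r2, r1, 7  →  {r0:0, r1:65520, r2:0, r3:14, r4:0}

r0=0 r1=65520 r2=0 r3=14 r4=0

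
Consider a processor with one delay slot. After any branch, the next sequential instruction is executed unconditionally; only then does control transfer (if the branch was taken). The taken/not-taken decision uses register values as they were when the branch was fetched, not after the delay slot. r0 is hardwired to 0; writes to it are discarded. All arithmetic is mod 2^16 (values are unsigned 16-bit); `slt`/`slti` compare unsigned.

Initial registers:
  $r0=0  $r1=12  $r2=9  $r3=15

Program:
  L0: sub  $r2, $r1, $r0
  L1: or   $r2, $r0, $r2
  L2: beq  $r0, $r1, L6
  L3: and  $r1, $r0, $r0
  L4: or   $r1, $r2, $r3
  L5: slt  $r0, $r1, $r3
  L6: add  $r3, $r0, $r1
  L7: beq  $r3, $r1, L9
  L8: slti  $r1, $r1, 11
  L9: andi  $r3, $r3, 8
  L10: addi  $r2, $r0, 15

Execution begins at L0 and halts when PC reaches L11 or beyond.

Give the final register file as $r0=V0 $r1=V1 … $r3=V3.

[0] sub  $r2, $r1, $r0  →  {$r0:0, $r1:12, $r2:12, $r3:15}
[1] or   $r2, $r0, $r2  →  {$r0:0, $r1:12, $r2:12, $r3:15}
[2] beq  $r0, $r1, L6  →  {$r0:0, $r1:12, $r2:12, $r3:15}  ⟨branch fallthrough⟩
[3] and  $r1, $r0, $r0  →  {$r0:0, $r1:0, $r2:12, $r3:15}
[4] or   $r1, $r2, $r3  →  {$r0:0, $r1:15, $r2:12, $r3:15}
[5] slt  $r0, $r1, $r3  →  {$r0:0, $r1:15, $r2:12, $r3:15}
[6] add  $r3, $r0, $r1  →  {$r0:0, $r1:15, $r2:12, $r3:15}
[7] beq  $r3, $r1, L9  →  {$r0:0, $r1:15, $r2:12, $r3:15}  ⟨branch taken⟩
[8] slti  $r1, $r1, 11  →  {$r0:0, $r1:0, $r2:12, $r3:15}
[9] andi  $r3, $r3, 8  →  {$r0:0, $r1:0, $r2:12, $r3:8}
[10] addi  $r2, $r0, 15  →  {$r0:0, $r1:0, $r2:15, $r3:8}

$r0=0 $r1=0 $r2=15 $r3=8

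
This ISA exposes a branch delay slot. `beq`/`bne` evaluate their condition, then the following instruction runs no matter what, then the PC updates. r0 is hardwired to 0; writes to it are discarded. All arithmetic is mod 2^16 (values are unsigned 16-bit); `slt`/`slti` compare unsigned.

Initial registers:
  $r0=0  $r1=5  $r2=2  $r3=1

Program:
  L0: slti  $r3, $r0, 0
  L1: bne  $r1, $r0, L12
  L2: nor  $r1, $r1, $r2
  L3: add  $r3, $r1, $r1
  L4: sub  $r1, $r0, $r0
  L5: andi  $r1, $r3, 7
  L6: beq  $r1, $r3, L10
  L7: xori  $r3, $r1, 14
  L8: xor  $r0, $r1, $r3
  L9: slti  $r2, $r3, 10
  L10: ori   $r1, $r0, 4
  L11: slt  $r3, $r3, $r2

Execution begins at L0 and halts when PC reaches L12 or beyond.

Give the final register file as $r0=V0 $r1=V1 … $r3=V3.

PC=0  slti  $r3, $r0, 0      | $r0=0 $r1=5 $r2=2 $r3=0
PC=1  bne  $r1, $r0, L12     | $r0=0 $r1=5 $r2=2 $r3=0  [TAKEN]
PC=2  nor  $r1, $r1, $r2     | $r0=0 $r1=65528 $r2=2 $r3=0

$r0=0 $r1=65528 $r2=2 $r3=0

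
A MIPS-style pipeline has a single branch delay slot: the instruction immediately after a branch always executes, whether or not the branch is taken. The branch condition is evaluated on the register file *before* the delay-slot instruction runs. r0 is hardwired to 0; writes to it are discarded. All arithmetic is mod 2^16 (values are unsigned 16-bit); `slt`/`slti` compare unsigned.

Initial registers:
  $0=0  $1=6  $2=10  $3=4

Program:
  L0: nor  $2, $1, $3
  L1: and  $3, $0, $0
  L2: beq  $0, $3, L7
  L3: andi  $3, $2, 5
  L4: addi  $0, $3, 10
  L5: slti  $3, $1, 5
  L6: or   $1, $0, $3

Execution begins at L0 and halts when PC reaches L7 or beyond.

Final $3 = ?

PC=0  nor  $2, $1, $3        | $0=0 $1=6 $2=65529 $3=4
PC=1  and  $3, $0, $0        | $0=0 $1=6 $2=65529 $3=0
PC=2  beq  $0, $3, L7        | $0=0 $1=6 $2=65529 $3=0  [TAKEN]
PC=3  andi  $3, $2, 5        | $0=0 $1=6 $2=65529 $3=1

1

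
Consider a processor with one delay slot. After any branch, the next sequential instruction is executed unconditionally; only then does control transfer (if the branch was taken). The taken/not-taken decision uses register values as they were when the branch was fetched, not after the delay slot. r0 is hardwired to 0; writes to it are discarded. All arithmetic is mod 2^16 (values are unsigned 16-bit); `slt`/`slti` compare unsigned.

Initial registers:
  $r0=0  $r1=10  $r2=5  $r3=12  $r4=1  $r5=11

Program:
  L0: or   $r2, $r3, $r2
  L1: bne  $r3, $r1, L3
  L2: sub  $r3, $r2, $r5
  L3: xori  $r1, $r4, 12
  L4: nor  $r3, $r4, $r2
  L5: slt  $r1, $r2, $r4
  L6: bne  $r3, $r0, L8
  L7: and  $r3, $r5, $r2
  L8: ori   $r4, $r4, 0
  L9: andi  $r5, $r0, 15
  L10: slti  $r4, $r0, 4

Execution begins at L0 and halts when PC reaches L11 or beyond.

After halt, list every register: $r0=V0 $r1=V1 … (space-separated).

$r0=0 $r1=0 $r2=13 $r3=9 $r4=1 $r5=0

  step pc=0: or   $r2, $r3, $r2  regs=(0,10,13,12,1,11)
  step pc=1: bne  $r3, $r1, L3  cond=T  regs=(0,10,13,12,1,11)
  step pc=2: sub  $r3, $r2, $r5  regs=(0,10,13,2,1,11)
  step pc=3: xori  $r1, $r4, 12  regs=(0,13,13,2,1,11)
  step pc=4: nor  $r3, $r4, $r2  regs=(0,13,13,65522,1,11)
  step pc=5: slt  $r1, $r2, $r4  regs=(0,0,13,65522,1,11)
  step pc=6: bne  $r3, $r0, L8  cond=T  regs=(0,0,13,65522,1,11)
  step pc=7: and  $r3, $r5, $r2  regs=(0,0,13,9,1,11)
  step pc=8: ori   $r4, $r4, 0  regs=(0,0,13,9,1,11)
  step pc=9: andi  $r5, $r0, 15  regs=(0,0,13,9,1,0)
  step pc=10: slti  $r4, $r0, 4  regs=(0,0,13,9,1,0)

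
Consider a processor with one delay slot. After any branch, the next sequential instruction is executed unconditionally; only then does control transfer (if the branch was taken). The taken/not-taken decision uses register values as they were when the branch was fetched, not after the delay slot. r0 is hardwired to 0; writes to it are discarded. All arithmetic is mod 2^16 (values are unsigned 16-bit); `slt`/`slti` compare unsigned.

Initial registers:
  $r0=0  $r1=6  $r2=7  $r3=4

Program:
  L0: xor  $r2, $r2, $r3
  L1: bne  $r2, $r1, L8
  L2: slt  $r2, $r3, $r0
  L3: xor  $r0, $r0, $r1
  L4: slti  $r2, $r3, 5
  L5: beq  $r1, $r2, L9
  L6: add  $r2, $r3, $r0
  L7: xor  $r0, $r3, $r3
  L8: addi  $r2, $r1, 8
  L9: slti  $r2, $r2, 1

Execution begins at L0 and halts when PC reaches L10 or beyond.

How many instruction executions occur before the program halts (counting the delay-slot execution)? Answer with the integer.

  step pc=0: xor  $r2, $r2, $r3  regs=(0,6,3,4)
  step pc=1: bne  $r2, $r1, L8  cond=T  regs=(0,6,3,4)
  step pc=2: slt  $r2, $r3, $r0  regs=(0,6,0,4)
  step pc=8: addi  $r2, $r1, 8  regs=(0,6,14,4)
  step pc=9: slti  $r2, $r2, 1  regs=(0,6,0,4)

5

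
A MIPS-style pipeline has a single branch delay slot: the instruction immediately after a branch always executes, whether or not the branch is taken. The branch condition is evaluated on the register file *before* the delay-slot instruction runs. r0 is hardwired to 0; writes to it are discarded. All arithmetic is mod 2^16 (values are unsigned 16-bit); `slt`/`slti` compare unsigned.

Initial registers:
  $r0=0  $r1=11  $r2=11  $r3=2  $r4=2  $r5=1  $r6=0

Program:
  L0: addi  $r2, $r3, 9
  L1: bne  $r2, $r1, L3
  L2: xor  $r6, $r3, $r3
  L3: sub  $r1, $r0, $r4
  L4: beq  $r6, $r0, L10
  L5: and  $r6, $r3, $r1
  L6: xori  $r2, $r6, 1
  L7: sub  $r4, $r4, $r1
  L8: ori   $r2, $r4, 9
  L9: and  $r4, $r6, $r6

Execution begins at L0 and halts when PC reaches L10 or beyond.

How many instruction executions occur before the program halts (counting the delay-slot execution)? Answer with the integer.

  step pc=0: addi  $r2, $r3, 9  regs=(0,11,11,2,2,1,0)
  step pc=1: bne  $r2, $r1, L3  cond=F  regs=(0,11,11,2,2,1,0)
  step pc=2: xor  $r6, $r3, $r3  regs=(0,11,11,2,2,1,0)
  step pc=3: sub  $r1, $r0, $r4  regs=(0,65534,11,2,2,1,0)
  step pc=4: beq  $r6, $r0, L10  cond=T  regs=(0,65534,11,2,2,1,0)
  step pc=5: and  $r6, $r3, $r1  regs=(0,65534,11,2,2,1,2)

6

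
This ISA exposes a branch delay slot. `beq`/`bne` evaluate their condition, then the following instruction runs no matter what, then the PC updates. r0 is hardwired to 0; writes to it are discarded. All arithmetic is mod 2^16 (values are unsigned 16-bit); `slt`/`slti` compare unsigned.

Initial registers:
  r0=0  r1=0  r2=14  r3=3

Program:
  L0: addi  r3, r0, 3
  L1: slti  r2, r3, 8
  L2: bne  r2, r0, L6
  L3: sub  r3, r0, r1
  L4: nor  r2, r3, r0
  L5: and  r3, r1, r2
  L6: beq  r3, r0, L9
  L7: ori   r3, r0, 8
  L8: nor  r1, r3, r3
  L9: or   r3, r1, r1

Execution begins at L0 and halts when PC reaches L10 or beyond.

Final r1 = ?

0

  step pc=0: addi  r3, r0, 3  regs=(0,0,14,3)
  step pc=1: slti  r2, r3, 8  regs=(0,0,1,3)
  step pc=2: bne  r2, r0, L6  cond=T  regs=(0,0,1,3)
  step pc=3: sub  r3, r0, r1  regs=(0,0,1,0)
  step pc=6: beq  r3, r0, L9  cond=T  regs=(0,0,1,0)
  step pc=7: ori   r3, r0, 8  regs=(0,0,1,8)
  step pc=9: or   r3, r1, r1  regs=(0,0,1,0)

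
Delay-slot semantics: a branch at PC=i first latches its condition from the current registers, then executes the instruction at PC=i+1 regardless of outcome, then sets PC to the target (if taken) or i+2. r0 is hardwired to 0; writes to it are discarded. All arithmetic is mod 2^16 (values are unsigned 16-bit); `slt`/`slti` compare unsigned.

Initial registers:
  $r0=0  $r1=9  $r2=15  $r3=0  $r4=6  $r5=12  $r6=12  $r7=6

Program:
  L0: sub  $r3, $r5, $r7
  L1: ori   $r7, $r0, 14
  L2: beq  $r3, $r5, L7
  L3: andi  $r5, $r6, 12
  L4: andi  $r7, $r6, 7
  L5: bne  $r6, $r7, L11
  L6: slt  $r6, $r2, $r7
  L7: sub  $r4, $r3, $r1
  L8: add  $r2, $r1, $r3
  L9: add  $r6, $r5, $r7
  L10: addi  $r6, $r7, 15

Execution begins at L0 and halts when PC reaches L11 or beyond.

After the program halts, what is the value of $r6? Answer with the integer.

[0] sub  $r3, $r5, $r7  →  {$r0:0, $r1:9, $r2:15, $r3:6, $r4:6, $r5:12, $r6:12, $r7:6}
[1] ori   $r7, $r0, 14  →  {$r0:0, $r1:9, $r2:15, $r3:6, $r4:6, $r5:12, $r6:12, $r7:14}
[2] beq  $r3, $r5, L7  →  {$r0:0, $r1:9, $r2:15, $r3:6, $r4:6, $r5:12, $r6:12, $r7:14}  ⟨branch fallthrough⟩
[3] andi  $r5, $r6, 12  →  {$r0:0, $r1:9, $r2:15, $r3:6, $r4:6, $r5:12, $r6:12, $r7:14}
[4] andi  $r7, $r6, 7  →  {$r0:0, $r1:9, $r2:15, $r3:6, $r4:6, $r5:12, $r6:12, $r7:4}
[5] bne  $r6, $r7, L11  →  {$r0:0, $r1:9, $r2:15, $r3:6, $r4:6, $r5:12, $r6:12, $r7:4}  ⟨branch taken⟩
[6] slt  $r6, $r2, $r7  →  {$r0:0, $r1:9, $r2:15, $r3:6, $r4:6, $r5:12, $r6:0, $r7:4}

0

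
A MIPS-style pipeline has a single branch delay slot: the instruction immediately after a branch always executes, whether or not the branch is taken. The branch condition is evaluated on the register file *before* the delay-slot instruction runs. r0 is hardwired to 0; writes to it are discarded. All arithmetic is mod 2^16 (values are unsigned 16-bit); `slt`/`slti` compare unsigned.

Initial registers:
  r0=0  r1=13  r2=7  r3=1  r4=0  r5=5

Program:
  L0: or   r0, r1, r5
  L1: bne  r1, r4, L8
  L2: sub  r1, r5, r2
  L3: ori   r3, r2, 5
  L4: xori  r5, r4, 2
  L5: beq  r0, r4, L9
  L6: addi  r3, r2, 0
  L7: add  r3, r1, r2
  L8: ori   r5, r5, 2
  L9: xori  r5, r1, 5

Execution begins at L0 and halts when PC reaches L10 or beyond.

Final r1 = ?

#0 or   r0, r1, r5 ; 0/13/7/1/0/5
#1 bne  r1, r4, L8 ; 0/13/7/1/0/5 ; →target
#2 sub  r1, r5, r2 ; 0/65534/7/1/0/5
#8 ori   r5, r5, 2 ; 0/65534/7/1/0/7
#9 xori  r5, r1, 5 ; 0/65534/7/1/0/65531

65534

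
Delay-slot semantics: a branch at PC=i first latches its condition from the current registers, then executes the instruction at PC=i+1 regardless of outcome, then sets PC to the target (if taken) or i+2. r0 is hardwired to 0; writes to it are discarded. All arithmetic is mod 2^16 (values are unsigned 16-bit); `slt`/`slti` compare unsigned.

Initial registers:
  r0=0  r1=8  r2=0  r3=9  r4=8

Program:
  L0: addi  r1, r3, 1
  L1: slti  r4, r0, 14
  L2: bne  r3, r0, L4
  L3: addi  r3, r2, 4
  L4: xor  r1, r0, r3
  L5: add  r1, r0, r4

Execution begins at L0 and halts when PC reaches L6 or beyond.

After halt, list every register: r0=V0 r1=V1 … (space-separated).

[0] addi  r1, r3, 1  →  {r0:0, r1:10, r2:0, r3:9, r4:8}
[1] slti  r4, r0, 14  →  {r0:0, r1:10, r2:0, r3:9, r4:1}
[2] bne  r3, r0, L4  →  {r0:0, r1:10, r2:0, r3:9, r4:1}  ⟨branch taken⟩
[3] addi  r3, r2, 4  →  {r0:0, r1:10, r2:0, r3:4, r4:1}
[4] xor  r1, r0, r3  →  {r0:0, r1:4, r2:0, r3:4, r4:1}
[5] add  r1, r0, r4  →  {r0:0, r1:1, r2:0, r3:4, r4:1}

r0=0 r1=1 r2=0 r3=4 r4=1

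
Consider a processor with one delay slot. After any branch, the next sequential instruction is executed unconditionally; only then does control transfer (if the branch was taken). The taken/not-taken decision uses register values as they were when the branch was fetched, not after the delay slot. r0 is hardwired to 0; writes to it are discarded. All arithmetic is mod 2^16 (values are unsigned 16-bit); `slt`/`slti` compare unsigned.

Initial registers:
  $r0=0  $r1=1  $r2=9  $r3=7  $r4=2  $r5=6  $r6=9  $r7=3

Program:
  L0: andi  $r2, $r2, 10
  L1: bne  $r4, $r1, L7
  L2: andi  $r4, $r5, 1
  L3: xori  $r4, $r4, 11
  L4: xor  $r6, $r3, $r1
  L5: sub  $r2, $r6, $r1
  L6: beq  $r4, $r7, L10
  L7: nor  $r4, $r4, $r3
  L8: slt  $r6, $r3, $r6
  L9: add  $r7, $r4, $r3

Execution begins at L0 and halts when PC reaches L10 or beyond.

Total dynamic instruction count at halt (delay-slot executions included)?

6

[0] andi  $r2, $r2, 10  →  {$r0:0, $r1:1, $r2:8, $r3:7, $r4:2, $r5:6, $r6:9, $r7:3}
[1] bne  $r4, $r1, L7  →  {$r0:0, $r1:1, $r2:8, $r3:7, $r4:2, $r5:6, $r6:9, $r7:3}  ⟨branch taken⟩
[2] andi  $r4, $r5, 1  →  {$r0:0, $r1:1, $r2:8, $r3:7, $r4:0, $r5:6, $r6:9, $r7:3}
[7] nor  $r4, $r4, $r3  →  {$r0:0, $r1:1, $r2:8, $r3:7, $r4:65528, $r5:6, $r6:9, $r7:3}
[8] slt  $r6, $r3, $r6  →  {$r0:0, $r1:1, $r2:8, $r3:7, $r4:65528, $r5:6, $r6:1, $r7:3}
[9] add  $r7, $r4, $r3  →  {$r0:0, $r1:1, $r2:8, $r3:7, $r4:65528, $r5:6, $r6:1, $r7:65535}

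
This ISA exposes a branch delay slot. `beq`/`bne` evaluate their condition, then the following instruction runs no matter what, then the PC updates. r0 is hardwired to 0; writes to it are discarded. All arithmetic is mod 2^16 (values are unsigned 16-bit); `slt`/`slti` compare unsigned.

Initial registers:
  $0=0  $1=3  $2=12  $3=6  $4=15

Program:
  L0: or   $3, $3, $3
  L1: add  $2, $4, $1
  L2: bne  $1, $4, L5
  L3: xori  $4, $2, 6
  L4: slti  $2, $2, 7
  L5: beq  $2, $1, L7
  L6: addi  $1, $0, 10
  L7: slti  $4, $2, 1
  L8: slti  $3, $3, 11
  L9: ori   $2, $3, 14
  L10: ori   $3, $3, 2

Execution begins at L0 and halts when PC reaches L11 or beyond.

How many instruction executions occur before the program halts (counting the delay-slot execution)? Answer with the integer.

#0 or   $3, $3, $3 ; 0/3/12/6/15
#1 add  $2, $4, $1 ; 0/3/18/6/15
#2 bne  $1, $4, L5 ; 0/3/18/6/15 ; →target
#3 xori  $4, $2, 6 ; 0/3/18/6/20
#5 beq  $2, $1, L7 ; 0/3/18/6/20 ; →fallthru
#6 addi  $1, $0, 10 ; 0/10/18/6/20
#7 slti  $4, $2, 1 ; 0/10/18/6/0
#8 slti  $3, $3, 11 ; 0/10/18/1/0
#9 ori   $2, $3, 14 ; 0/10/15/1/0
#10 ori   $3, $3, 2 ; 0/10/15/3/0

10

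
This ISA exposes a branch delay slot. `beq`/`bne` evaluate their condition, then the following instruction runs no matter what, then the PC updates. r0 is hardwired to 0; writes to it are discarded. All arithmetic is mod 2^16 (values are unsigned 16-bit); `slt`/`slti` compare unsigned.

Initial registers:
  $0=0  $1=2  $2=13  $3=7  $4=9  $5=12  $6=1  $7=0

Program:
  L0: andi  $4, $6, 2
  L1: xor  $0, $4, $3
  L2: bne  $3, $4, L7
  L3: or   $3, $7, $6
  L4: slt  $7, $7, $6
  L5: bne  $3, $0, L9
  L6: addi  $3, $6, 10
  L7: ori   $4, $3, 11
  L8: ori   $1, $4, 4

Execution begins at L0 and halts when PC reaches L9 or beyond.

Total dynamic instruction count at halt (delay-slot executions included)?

6

#0 andi  $4, $6, 2 ; 0/2/13/7/0/12/1/0
#1 xor  $0, $4, $3 ; 0/2/13/7/0/12/1/0
#2 bne  $3, $4, L7 ; 0/2/13/7/0/12/1/0 ; →target
#3 or   $3, $7, $6 ; 0/2/13/1/0/12/1/0
#7 ori   $4, $3, 11 ; 0/2/13/1/11/12/1/0
#8 ori   $1, $4, 4 ; 0/15/13/1/11/12/1/0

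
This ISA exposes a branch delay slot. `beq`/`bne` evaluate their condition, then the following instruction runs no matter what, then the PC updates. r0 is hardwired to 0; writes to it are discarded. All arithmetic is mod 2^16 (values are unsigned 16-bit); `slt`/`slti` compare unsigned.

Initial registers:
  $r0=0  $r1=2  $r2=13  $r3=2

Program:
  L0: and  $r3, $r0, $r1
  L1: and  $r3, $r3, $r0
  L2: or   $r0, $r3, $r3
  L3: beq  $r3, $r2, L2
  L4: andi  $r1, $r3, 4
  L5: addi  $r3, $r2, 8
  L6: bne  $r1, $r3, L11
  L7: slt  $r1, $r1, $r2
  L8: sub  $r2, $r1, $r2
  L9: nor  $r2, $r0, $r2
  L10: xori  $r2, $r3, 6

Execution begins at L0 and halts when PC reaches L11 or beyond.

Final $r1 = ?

1

PC=0  and  $r3, $r0, $r1     | $r0=0 $r1=2 $r2=13 $r3=0
PC=1  and  $r3, $r3, $r0     | $r0=0 $r1=2 $r2=13 $r3=0
PC=2  or   $r0, $r3, $r3     | $r0=0 $r1=2 $r2=13 $r3=0
PC=3  beq  $r3, $r2, L2      | $r0=0 $r1=2 $r2=13 $r3=0  [not taken]
PC=4  andi  $r1, $r3, 4      | $r0=0 $r1=0 $r2=13 $r3=0
PC=5  addi  $r3, $r2, 8      | $r0=0 $r1=0 $r2=13 $r3=21
PC=6  bne  $r1, $r3, L11     | $r0=0 $r1=0 $r2=13 $r3=21  [TAKEN]
PC=7  slt  $r1, $r1, $r2     | $r0=0 $r1=1 $r2=13 $r3=21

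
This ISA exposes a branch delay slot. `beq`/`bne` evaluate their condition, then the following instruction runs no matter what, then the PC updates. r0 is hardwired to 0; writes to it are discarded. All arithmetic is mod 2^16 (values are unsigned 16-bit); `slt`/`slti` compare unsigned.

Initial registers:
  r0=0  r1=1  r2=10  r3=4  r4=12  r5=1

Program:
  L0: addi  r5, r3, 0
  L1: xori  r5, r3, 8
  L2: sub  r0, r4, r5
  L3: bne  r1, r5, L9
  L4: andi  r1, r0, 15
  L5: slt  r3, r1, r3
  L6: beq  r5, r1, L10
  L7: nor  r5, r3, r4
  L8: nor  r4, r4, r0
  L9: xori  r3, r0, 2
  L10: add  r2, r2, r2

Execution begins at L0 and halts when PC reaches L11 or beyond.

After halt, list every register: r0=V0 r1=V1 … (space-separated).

PC=0  addi  r5, r3, 0        | r0=0 r1=1 r2=10 r3=4 r4=12 r5=4
PC=1  xori  r5, r3, 8        | r0=0 r1=1 r2=10 r3=4 r4=12 r5=12
PC=2  sub  r0, r4, r5        | r0=0 r1=1 r2=10 r3=4 r4=12 r5=12
PC=3  bne  r1, r5, L9        | r0=0 r1=1 r2=10 r3=4 r4=12 r5=12  [TAKEN]
PC=4  andi  r1, r0, 15       | r0=0 r1=0 r2=10 r3=4 r4=12 r5=12
PC=9  xori  r3, r0, 2        | r0=0 r1=0 r2=10 r3=2 r4=12 r5=12
PC=10 add  r2, r2, r2        | r0=0 r1=0 r2=20 r3=2 r4=12 r5=12

r0=0 r1=0 r2=20 r3=2 r4=12 r5=12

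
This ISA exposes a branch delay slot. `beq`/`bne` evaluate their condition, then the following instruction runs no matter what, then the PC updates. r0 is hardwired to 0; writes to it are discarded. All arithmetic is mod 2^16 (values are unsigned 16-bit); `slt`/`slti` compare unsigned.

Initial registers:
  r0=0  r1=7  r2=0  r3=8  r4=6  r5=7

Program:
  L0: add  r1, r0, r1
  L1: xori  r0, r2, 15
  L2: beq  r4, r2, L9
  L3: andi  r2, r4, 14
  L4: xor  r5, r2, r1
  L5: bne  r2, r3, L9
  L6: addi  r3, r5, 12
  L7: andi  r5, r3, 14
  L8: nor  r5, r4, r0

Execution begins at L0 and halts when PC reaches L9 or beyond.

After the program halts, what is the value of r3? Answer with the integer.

  step pc=0: add  r1, r0, r1  regs=(0,7,0,8,6,7)
  step pc=1: xori  r0, r2, 15  regs=(0,7,0,8,6,7)
  step pc=2: beq  r4, r2, L9  cond=F  regs=(0,7,0,8,6,7)
  step pc=3: andi  r2, r4, 14  regs=(0,7,6,8,6,7)
  step pc=4: xor  r5, r2, r1  regs=(0,7,6,8,6,1)
  step pc=5: bne  r2, r3, L9  cond=T  regs=(0,7,6,8,6,1)
  step pc=6: addi  r3, r5, 12  regs=(0,7,6,13,6,1)

13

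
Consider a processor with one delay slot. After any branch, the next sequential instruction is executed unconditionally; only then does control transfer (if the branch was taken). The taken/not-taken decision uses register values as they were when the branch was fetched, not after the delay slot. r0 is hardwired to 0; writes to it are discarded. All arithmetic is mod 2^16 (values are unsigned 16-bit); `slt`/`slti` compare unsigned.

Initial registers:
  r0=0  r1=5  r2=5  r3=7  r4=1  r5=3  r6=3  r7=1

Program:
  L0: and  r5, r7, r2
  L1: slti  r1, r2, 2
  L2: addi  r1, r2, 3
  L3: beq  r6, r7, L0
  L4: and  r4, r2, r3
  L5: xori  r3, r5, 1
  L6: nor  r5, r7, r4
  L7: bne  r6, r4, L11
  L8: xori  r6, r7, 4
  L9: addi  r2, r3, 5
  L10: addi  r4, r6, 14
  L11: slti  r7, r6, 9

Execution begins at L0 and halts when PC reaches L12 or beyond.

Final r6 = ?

5

  step pc=0: and  r5, r7, r2  regs=(0,5,5,7,1,1,3,1)
  step pc=1: slti  r1, r2, 2  regs=(0,0,5,7,1,1,3,1)
  step pc=2: addi  r1, r2, 3  regs=(0,8,5,7,1,1,3,1)
  step pc=3: beq  r6, r7, L0  cond=F  regs=(0,8,5,7,1,1,3,1)
  step pc=4: and  r4, r2, r3  regs=(0,8,5,7,5,1,3,1)
  step pc=5: xori  r3, r5, 1  regs=(0,8,5,0,5,1,3,1)
  step pc=6: nor  r5, r7, r4  regs=(0,8,5,0,5,65530,3,1)
  step pc=7: bne  r6, r4, L11  cond=T  regs=(0,8,5,0,5,65530,3,1)
  step pc=8: xori  r6, r7, 4  regs=(0,8,5,0,5,65530,5,1)
  step pc=11: slti  r7, r6, 9  regs=(0,8,5,0,5,65530,5,1)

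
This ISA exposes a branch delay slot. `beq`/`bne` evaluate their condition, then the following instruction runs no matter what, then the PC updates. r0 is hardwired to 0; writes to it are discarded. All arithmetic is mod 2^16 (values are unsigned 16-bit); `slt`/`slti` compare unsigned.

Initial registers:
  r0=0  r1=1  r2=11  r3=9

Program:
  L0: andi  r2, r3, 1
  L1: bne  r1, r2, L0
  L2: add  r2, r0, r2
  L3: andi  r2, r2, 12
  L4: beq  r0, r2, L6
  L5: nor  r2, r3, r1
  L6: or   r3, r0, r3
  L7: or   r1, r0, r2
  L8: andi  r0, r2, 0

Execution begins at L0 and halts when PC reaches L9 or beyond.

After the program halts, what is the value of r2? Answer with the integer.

65526

PC=0  andi  r2, r3, 1        | r0=0 r1=1 r2=1 r3=9
PC=1  bne  r1, r2, L0        | r0=0 r1=1 r2=1 r3=9  [not taken]
PC=2  add  r2, r0, r2        | r0=0 r1=1 r2=1 r3=9
PC=3  andi  r2, r2, 12       | r0=0 r1=1 r2=0 r3=9
PC=4  beq  r0, r2, L6        | r0=0 r1=1 r2=0 r3=9  [TAKEN]
PC=5  nor  r2, r3, r1        | r0=0 r1=1 r2=65526 r3=9
PC=6  or   r3, r0, r3        | r0=0 r1=1 r2=65526 r3=9
PC=7  or   r1, r0, r2        | r0=0 r1=65526 r2=65526 r3=9
PC=8  andi  r0, r2, 0        | r0=0 r1=65526 r2=65526 r3=9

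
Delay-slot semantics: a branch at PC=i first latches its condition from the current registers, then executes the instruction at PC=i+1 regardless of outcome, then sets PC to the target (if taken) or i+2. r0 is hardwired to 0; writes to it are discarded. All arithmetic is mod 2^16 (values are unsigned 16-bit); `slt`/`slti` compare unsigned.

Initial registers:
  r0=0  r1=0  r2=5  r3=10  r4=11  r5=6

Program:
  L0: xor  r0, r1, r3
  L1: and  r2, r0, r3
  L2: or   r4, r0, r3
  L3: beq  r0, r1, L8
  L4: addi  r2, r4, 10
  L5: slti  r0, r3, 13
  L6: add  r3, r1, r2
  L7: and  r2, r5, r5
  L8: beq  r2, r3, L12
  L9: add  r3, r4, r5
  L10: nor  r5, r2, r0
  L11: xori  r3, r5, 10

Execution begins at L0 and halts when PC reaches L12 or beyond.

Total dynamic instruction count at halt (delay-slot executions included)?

9

PC=0  xor  r0, r1, r3        | r0=0 r1=0 r2=5 r3=10 r4=11 r5=6
PC=1  and  r2, r0, r3        | r0=0 r1=0 r2=0 r3=10 r4=11 r5=6
PC=2  or   r4, r0, r3        | r0=0 r1=0 r2=0 r3=10 r4=10 r5=6
PC=3  beq  r0, r1, L8        | r0=0 r1=0 r2=0 r3=10 r4=10 r5=6  [TAKEN]
PC=4  addi  r2, r4, 10       | r0=0 r1=0 r2=20 r3=10 r4=10 r5=6
PC=8  beq  r2, r3, L12       | r0=0 r1=0 r2=20 r3=10 r4=10 r5=6  [not taken]
PC=9  add  r3, r4, r5        | r0=0 r1=0 r2=20 r3=16 r4=10 r5=6
PC=10 nor  r5, r2, r0        | r0=0 r1=0 r2=20 r3=16 r4=10 r5=65515
PC=11 xori  r3, r5, 10       | r0=0 r1=0 r2=20 r3=65505 r4=10 r5=65515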